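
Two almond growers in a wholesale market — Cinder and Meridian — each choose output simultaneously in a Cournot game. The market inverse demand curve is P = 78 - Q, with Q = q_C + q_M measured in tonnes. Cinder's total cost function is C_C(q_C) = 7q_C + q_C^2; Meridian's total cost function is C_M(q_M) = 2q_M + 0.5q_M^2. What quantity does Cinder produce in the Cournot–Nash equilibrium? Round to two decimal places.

12.45

Cinder's profit: π_C = (78 - Q)q_C - (7q_C + q_C²). Setting ∂π_C/∂q_C = 0: 71 - 4q_C - (q_M) = 0.
Meridian's profit: π_M = (78 - Q)q_M - (2q_M + (1/2)q_M²). Setting ∂π_M/∂q_M = 0: 76 - 3q_M - (q_C) = 0.
Best responses: q_C = (71 - q_M)/4, q_M = (76 - q_C)/3.
Substituting one into the other gives q_C = 137/11 and q_M = 233/11.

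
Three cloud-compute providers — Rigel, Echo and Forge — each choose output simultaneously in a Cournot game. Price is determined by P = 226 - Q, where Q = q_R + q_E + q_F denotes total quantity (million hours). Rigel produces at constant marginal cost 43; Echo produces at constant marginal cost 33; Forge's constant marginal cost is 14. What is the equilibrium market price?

79

Rigel's profit: π_R = (226 - Q)q_R - (43q_R). Setting ∂π_R/∂q_R = 0: 183 - 2q_R - (q_E + q_F) = 0.
Echo's first-order condition: 193 - 2q_E - (q_R + q_F) = 0.
Forge's profit: π_F = (226 - Q)q_F - (14q_F). Setting ∂π_F/∂q_F = 0: 212 - 2q_F - (q_R + q_E) = 0.
Adding the 3 first-order conditions: 588 − 4Q = 0, so Q = 147.
Back-substituting: q_R = (183 − 147) = 36, q_E = (193 − 147) = 46, q_F = (212 − 147) = 65.
Total output Q = 147, so price P = 226 - 147 = 79.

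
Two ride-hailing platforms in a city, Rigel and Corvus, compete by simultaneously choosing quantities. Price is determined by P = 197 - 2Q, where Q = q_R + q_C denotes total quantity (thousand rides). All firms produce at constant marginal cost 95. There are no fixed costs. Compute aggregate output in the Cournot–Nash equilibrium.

34

Each firm earns π_i = (197 - 2Q)q_i - 95q_i.
Setting ∂π_i/∂q_i = 0 with rivals' quantities fixed: 102 - 4q_i - 2q_j = 0.
With identical firms every q_j equals q_i, so q_j = q_i and 102 = 6q_i, giving q_i = 17.
Total output Q = 17 + 17 = 34.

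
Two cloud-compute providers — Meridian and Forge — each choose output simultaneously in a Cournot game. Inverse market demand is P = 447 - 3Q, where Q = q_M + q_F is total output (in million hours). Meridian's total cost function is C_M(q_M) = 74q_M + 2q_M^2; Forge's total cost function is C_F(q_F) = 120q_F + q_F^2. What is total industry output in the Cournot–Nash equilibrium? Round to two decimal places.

58.51

Meridian's profit: π_M = (447 - 3Q)q_M - (74q_M + 2q_M²). Setting ∂π_M/∂q_M = 0: 373 - 10q_M - 3(q_F) = 0.
Forge's profit: π_F = (447 - 3Q)q_F - (120q_F + q_F²). Setting ∂π_F/∂q_F = 0: 327 - 8q_F - 3(q_M) = 0.
Best responses: q_M = (373 - 3q_F)/10, q_F = (327 - 3q_M)/8.
Solving the pair: q_M = 28.2113, q_F = 30.2958.
Total output Q = 28.2113 + 30.2958 = 58.5070.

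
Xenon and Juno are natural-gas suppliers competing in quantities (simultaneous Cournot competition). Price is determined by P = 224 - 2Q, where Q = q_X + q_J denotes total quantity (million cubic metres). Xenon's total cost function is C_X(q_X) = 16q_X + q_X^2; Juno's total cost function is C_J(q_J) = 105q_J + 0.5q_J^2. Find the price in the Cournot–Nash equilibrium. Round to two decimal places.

Xenon's profit: π_X = (224 - 2Q)q_X - (16q_X + q_X²). Setting ∂π_X/∂q_X = 0: 208 - 6q_X - 2(q_J) = 0.
Juno's first-order condition: 119 - 5q_J - 2(q_X) = 0.
Rearranging gives the reaction functions q_X = (208 - 2q_J)/6 and q_J = (119 - 2q_X)/5.
Substituting one into the other gives q_X = 401/13 and q_J = 149/13.
Total output Q = 550/13, so price P = 224 - 2·(550/13) = 1812/13.

139.38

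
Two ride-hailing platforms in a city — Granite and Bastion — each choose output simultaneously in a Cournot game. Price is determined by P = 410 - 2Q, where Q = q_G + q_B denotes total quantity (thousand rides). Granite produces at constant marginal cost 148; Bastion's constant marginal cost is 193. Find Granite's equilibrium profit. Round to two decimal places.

5236.06

Granite's profit: π_G = (410 - 2Q)q_G - (148q_G). Setting ∂π_G/∂q_G = 0: 262 - 4q_G - 2(q_B) = 0.
Bastion's first-order condition: 217 - 4q_B - 2(q_G) = 0.
Rearranging gives the reaction functions q_G = (262 - 2q_B)/4 and q_B = (217 - 2q_G)/4.
Substituting one into the other gives q_G = 307/6 and q_B = 86/3.
Price P = 410 - 2·(479/6) = 751/3.
Granite's profit: (751/3 - 148)·(307/6) = 5236.0556.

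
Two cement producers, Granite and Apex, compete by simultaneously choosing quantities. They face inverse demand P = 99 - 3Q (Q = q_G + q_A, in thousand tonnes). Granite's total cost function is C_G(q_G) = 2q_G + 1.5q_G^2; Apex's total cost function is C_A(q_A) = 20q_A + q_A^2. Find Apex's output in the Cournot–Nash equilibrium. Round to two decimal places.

Granite's profit: π_G = (99 - 3Q)q_G - (2q_G + (3/2)q_G²). Setting ∂π_G/∂q_G = 0: 97 - 9q_G - 3(q_A) = 0.
Apex's first-order condition: 79 - 8q_A - 3(q_G) = 0.
So q_G = (97 - 3q_A)/9 and q_A = (79 - 3q_G)/8.
Substituting one into the other gives q_G = 77/9 and q_A = 20/3.

6.67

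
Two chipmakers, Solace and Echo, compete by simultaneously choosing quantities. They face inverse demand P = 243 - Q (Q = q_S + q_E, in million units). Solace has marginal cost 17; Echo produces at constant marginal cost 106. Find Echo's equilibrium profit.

256

Solace's profit: π_S = (243 - Q)q_S - (17q_S). Setting ∂π_S/∂q_S = 0: 226 - 2q_S - (q_E) = 0.
Echo's first-order condition: 137 - 2q_E - (q_S) = 0.
Rearranging gives the reaction functions q_S = (226 - q_E)/2 and q_E = (137 - q_S)/2.
Substituting one into the other gives q_S = 105 and q_E = 16.
Price P = 243 - 121 = 122.
Echo's profit: (122 - 106)·16 = 256.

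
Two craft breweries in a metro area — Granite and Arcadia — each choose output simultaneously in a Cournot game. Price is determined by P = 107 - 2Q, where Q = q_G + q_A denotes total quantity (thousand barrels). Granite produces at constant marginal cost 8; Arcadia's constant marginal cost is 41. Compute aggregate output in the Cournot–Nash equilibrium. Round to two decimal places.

Granite's profit: π_G = (107 - 2Q)q_G - (8q_G). Setting ∂π_G/∂q_G = 0: 99 - 4q_G - 2(q_A) = 0.
Arcadia's first-order condition: 66 - 4q_A - 2(q_G) = 0.
Rearranging gives the reaction functions q_G = (99 - 2q_A)/4 and q_A = (66 - 2q_G)/4.
Substituting one into the other gives q_G = 22 and q_A = 11/2.
Total output Q = 22 + 11/2 = 55/2.

27.50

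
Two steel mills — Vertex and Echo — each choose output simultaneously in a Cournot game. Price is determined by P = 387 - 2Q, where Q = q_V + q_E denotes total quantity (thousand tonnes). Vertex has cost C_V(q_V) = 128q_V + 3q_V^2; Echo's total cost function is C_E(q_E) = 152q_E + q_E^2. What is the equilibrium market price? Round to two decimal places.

282.86

Vertex's profit: π_V = (387 - 2Q)q_V - (128q_V + 3q_V²). Setting ∂π_V/∂q_V = 0: 259 - 10q_V - 2(q_E) = 0.
Echo's profit: π_E = (387 - 2Q)q_E - (152q_E + q_E²). Setting ∂π_E/∂q_E = 0: 235 - 6q_E - 2(q_V) = 0.
Best responses: q_V = (259 - 2q_E)/10, q_E = (235 - 2q_V)/6.
Solving the pair: q_V = 271/14, q_E = 229/7.
Total output Q = 729/14, so price P = 387 - 2·(729/14) = 1980/7.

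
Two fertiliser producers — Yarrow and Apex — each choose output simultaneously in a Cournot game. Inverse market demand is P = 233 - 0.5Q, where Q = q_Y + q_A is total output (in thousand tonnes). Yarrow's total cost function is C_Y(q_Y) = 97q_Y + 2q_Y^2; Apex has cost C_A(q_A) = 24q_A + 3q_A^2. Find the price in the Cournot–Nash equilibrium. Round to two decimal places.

206.75

Yarrow's profit: π_Y = (233 - 0.5Q)q_Y - (97q_Y + 2q_Y²). Setting ∂π_Y/∂q_Y = 0: 136 - 5q_Y - (1/2)(q_A) = 0.
Apex's first-order condition: 209 - 7q_A - (1/2)(q_Y) = 0.
Best responses: q_Y = (136 - (1/2)q_A)/5, q_A = (209 - (1/2)q_Y)/7.
Solving the pair: q_Y = 24.3885, q_A = 28.1151.
Total output Q = 52.5036, so price P = 233 - (1/2)·52.5036 = 206.7482.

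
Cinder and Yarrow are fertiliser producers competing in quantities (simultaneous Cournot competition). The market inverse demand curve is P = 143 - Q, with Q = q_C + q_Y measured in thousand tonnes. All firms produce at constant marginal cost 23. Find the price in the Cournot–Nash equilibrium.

Each firm earns π_i = (143 - Q)q_i - 23q_i.
First-order condition (treating rivals' output as given): 120 - 2q_i - q_j = 0.
With identical firms every q_j equals q_i, so q_j = q_i and 120 = 3q_i, giving q_i = 40.
Total output Q = 80, so price P = 143 - 80 = 63.

63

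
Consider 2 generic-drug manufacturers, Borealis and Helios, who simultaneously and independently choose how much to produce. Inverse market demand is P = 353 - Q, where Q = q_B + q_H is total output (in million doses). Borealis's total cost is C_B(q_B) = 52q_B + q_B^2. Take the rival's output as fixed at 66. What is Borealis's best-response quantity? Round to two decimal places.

58.75

With the rival's output fixed at 66, Borealis's profit is π_B = (353 - 66 - q_B)q_B - (52q_B + q_B²) = (287 - q_B)q_B - (52q_B + q_B²).
∂π_B/∂q_B = 235 - 4q_B = 0, so q_B = 235/4.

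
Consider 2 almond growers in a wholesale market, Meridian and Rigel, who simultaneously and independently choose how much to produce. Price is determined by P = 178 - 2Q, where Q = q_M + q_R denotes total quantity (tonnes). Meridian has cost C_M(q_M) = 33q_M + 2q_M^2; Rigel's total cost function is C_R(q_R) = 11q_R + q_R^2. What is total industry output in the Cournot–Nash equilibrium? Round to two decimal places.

35.95

Meridian's profit: π_M = (178 - 2Q)q_M - (33q_M + 2q_M²). Setting ∂π_M/∂q_M = 0: 145 - 8q_M - 2(q_R) = 0.
Rigel's first-order condition: 167 - 6q_R - 2(q_M) = 0.
Best responses: q_M = (145 - 2q_R)/8, q_R = (167 - 2q_M)/6.
Solving the pair: q_M = 134/11, q_R = 523/22.
Total output Q = 134/11 + 523/22 = 791/22.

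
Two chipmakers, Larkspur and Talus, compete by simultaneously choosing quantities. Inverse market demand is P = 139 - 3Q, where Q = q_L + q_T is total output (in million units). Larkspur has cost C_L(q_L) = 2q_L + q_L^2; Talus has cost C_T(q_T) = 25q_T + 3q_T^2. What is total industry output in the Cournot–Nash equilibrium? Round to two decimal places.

20.72

Larkspur's profit: π_L = (139 - 3Q)q_L - (2q_L + q_L²). Setting ∂π_L/∂q_L = 0: 137 - 8q_L - 3(q_T) = 0.
Talus's profit: π_T = (139 - 3Q)q_T - (25q_T + 3q_T²). Setting ∂π_T/∂q_T = 0: 114 - 12q_T - 3(q_L) = 0.
Rearranging gives the reaction functions q_L = (137 - 3q_T)/8 and q_T = (114 - 3q_L)/12.
Substituting one into the other gives q_L = 434/29 and q_T = 167/29.
Total output Q = 434/29 + 167/29 = 601/29.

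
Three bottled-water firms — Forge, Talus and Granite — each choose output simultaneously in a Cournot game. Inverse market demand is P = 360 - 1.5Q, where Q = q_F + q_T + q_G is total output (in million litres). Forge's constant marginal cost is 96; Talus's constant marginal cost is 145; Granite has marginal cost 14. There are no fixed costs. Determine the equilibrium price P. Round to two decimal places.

153.75

Forge's profit: π_F = (360 - 1.5Q)q_F - (96q_F). Setting ∂π_F/∂q_F = 0: 264 - 3q_F - (3/2)(q_T + q_G) = 0.
Talus's first-order condition: 215 - 3q_T - (3/2)(q_F + q_G) = 0.
Granite's profit: π_G = (360 - 1.5Q)q_G - (14q_G). Setting ∂π_G/∂q_G = 0: 346 - 3q_G - (3/2)(q_F + q_T) = 0.
Summing all 3 equations gives 825 − 6Q = 0, hence Q = 275/2.
Back-substituting: q_F = (264 − 825/4)/(3/2) = 77/2, q_T = (215 − 825/4)/(3/2) = 35/6, q_G = (346 − 825/4)/(3/2) = 559/6.
Total output Q = 275/2, so price P = 360 - (3/2)·(275/2) = 615/4.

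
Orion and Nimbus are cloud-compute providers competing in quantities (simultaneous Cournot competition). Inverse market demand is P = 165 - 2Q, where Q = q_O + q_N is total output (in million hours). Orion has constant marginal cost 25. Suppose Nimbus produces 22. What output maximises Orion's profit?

With the rival's output fixed at 22, Orion's profit is π_O = (165 - 2·22 - 2q_O)q_O - (25q_O) = (121 - 2q_O)q_O - (25q_O).
∂π_O/∂q_O = 96 - 4q_O = 0, so q_O = 24.

24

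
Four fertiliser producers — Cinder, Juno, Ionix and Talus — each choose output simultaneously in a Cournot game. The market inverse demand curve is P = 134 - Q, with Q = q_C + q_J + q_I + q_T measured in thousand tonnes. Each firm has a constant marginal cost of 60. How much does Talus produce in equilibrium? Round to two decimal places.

Each firm earns π_i = (134 - Q)q_i - 60q_i.
First-order condition (treating rivals' output as given): 74 - 2q_i - Σ_{j≠i} q_j = 0.
With identical firms every q_j equals q_i, so Σ_{j≠i} q_j = 3q_i and 74 = 5q_i, giving q_i = 74/5.

14.80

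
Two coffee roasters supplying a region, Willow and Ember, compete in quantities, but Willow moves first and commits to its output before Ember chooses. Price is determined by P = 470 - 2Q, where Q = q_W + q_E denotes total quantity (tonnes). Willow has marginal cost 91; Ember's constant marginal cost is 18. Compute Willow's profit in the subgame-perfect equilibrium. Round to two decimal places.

5852.25

Solve by backward induction. Given q_W, the follower Ember maximises π_E = (470 - 2q_W - 2q_E)q_E - 18q_E.
Setting the follower's marginal profit to zero, 452 - 2q_W - 4q_E = 0, i.e. q_E = (452 - 2q_W)/4.
The leader anticipates this reaction. Substituting into P = 470 - 2Q gives P = 244 - q_W, so π_W = (244 - q_W)q_W - 91q_W.
Maximising: ∂π_W/∂q_W = 153 - 2q_W = 0, giving q_W = 153/2.
Then q_E = (452 - 2·(153/2))/4 = 299/4.
Price P = 470 - 2·(605/4) = 335/2.
Willow's profit: (335/2 - 91)·(153/2) = 5852.2500.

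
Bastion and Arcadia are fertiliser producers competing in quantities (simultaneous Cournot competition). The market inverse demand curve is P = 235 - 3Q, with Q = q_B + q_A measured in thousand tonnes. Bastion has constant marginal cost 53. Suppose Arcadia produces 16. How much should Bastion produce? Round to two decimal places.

22.33

With the rival's output fixed at 16, Bastion's profit is π_B = (235 - 3·16 - 3q_B)q_B - (53q_B) = (187 - 3q_B)q_B - (53q_B).
∂π_B/∂q_B = 134 - 6q_B = 0, so q_B = 67/3.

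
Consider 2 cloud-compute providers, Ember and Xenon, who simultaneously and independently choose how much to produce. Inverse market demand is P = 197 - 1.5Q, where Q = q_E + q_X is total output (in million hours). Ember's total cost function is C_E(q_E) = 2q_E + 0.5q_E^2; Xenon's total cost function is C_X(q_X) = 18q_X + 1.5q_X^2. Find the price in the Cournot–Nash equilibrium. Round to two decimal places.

105.62

Ember's profit: π_E = (197 - 1.5Q)q_E - (2q_E + (1/2)q_E²). Setting ∂π_E/∂q_E = 0: 195 - 4q_E - (3/2)(q_X) = 0.
Xenon's profit: π_X = (197 - 1.5Q)q_X - (18q_X + (3/2)q_X²). Setting ∂π_X/∂q_X = 0: 179 - 6q_X - (3/2)(q_E) = 0.
So q_E = (195 - (3/2)q_X)/4 and q_X = (179 - (3/2)q_E)/6.
Substituting one into the other gives q_E = 1202/29 and q_X = 1694/87.
Total output Q = 60.9195, so price P = 197 - (3/2)·60.9195 = 105.6207.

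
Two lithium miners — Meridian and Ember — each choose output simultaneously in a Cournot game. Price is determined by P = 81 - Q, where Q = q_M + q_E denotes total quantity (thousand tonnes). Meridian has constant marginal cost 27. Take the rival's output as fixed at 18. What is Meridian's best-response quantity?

18

With the rival's output fixed at 18, Meridian's profit is π_M = (81 - 18 - q_M)q_M - (27q_M) = (63 - q_M)q_M - (27q_M).
∂π_M/∂q_M = 36 - 2q_M = 0, so q_M = 18.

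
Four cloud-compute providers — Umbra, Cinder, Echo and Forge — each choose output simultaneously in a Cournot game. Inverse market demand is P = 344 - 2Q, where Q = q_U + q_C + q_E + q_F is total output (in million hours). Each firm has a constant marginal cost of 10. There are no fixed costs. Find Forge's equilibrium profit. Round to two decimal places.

A representative firm's profit is π_i = q_i(344 - 2Q) - 10q_i.
First-order condition (treating rivals' output as given): 334 - 4q_i - 2·Σ_{j≠i} q_j = 0.
With identical firms every q_j equals q_i, so Σ_{j≠i} q_j = 3q_i and 334 = 10q_i, giving q_i = 167/5.
Price P = 344 - 2·(668/5) = 384/5.
Forge's profit: (384/5 - 10)·(167/5) = 2231.1200.

2231.12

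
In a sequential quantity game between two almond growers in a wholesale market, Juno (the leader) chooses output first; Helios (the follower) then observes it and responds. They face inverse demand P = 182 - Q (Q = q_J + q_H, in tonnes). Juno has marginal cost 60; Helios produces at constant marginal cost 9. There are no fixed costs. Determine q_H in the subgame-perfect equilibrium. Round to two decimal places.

68.75

The follower Helios best-responds to any q_J: π_H = (182 - Q)q_H - 9q_H.
∂π_H/∂q_H = 173 - q_J - 2q_H = 0 gives the reaction function q_H = (173 - q_J)/2.
The leader anticipates this reaction. Substituting into P = 182 - Q gives P = 191/2 - (1/2)q_J, so π_J = (191/2 - (1/2)q_J)q_J - 60q_J.
Maximising: ∂π_J/∂q_J = 71/2 - q_J = 0, giving q_J = 71/2.
Then q_H = (173 - 71/2)/2 = 275/4.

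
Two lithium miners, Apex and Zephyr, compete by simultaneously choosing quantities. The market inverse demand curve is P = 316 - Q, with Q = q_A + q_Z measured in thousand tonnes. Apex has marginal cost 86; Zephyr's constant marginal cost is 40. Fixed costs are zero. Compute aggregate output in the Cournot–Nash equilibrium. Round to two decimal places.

Apex's profit: π_A = (316 - Q)q_A - (86q_A). Setting ∂π_A/∂q_A = 0: 230 - 2q_A - (q_Z) = 0.
Zephyr's profit: π_Z = (316 - Q)q_Z - (40q_Z). Setting ∂π_Z/∂q_Z = 0: 276 - 2q_Z - (q_A) = 0.
So q_A = (230 - q_Z)/2 and q_Z = (276 - q_A)/2.
Solving the pair: q_A = 184/3, q_Z = 322/3.
Total output Q = 184/3 + 322/3 = 506/3.

168.67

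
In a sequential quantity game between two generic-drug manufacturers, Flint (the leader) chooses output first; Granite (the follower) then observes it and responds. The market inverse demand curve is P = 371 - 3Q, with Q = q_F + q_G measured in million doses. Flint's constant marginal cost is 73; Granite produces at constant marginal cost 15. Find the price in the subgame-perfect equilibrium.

The follower Granite best-responds to any q_F: π_G = (371 - 3Q)q_G - 15q_G.
Setting the follower's marginal profit to zero, 356 - 3q_F - 6q_G = 0, i.e. q_G = (356 - 3q_F)/6.
Flint substitutes q_G(q_F) into its own profit: π_F = q_F(371 - 3q_F - (356 - 3q_F)/2) - 73q_F = (193 - (3/2)q_F)q_F - 73q_F.
The leader's first-order condition 120 - 3q_F = 0 yields q_F = 40.
Then q_G = (356 - 3·40)/6 = 118/3.
Total output Q = 238/3, so price P = 371 - 3·(238/3) = 133.

133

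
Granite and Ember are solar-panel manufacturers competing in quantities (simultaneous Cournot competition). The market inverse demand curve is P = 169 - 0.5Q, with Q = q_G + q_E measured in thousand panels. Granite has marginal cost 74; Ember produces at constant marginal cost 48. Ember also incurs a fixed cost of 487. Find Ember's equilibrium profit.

Granite's profit: π_G = (169 - 0.5Q)q_G - (74q_G). Setting ∂π_G/∂q_G = 0: 95 - q_G - (1/2)(q_E) = 0.
Ember's first-order condition: 121 - q_E - (1/2)(q_G) = 0.
Rearranging gives the reaction functions q_G = (95 - (1/2)q_E) and q_E = (121 - (1/2)q_G).
Substituting one into the other gives q_G = 46 and q_E = 98.
Price P = 169 - (1/2)·144 = 97.
Ember's profit: (97 - 48)·98 - 487 = 4315.

4315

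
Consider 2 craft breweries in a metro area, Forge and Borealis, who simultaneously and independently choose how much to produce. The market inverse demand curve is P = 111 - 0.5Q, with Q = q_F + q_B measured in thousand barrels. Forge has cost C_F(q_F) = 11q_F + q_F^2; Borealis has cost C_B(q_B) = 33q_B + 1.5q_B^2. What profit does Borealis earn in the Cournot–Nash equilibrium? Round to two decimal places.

Forge's profit: π_F = (111 - 0.5Q)q_F - (11q_F + q_F²). Setting ∂π_F/∂q_F = 0: 100 - 3q_F - (1/2)(q_B) = 0.
Borealis's profit: π_B = (111 - 0.5Q)q_B - (33q_B + (3/2)q_B²). Setting ∂π_B/∂q_B = 0: 78 - 4q_B - (1/2)(q_F) = 0.
So q_F = (100 - (1/2)q_B)/3 and q_B = (78 - (1/2)q_F)/4.
Substituting one into the other gives q_F = 1444/47 and q_B = 736/47.
Price P = 111 - (1/2)·46.3830 = 87.8085.
Borealis's profit: 87.8085·(736/47) - 33·(736/47) - (3/2)(736/47)² = 490.4445.

490.44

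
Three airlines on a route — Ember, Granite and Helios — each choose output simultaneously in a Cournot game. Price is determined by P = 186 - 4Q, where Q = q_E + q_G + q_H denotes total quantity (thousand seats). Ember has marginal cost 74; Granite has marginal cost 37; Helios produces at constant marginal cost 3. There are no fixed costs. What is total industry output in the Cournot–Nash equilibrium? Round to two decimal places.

Ember's profit: π_E = (186 - 4Q)q_E - (74q_E). Setting ∂π_E/∂q_E = 0: 112 - 8q_E - 4(q_G + q_H) = 0.
Granite's profit: π_G = (186 - 4Q)q_G - (37q_G). Setting ∂π_G/∂q_G = 0: 149 - 8q_G - 4(q_E + q_H) = 0.
Helios's first-order condition: 183 - 8q_H - 4(q_E + q_G) = 0.
Summing all 3 equations gives 444 − 16Q = 0, hence Q = 111/4.
Back-substituting: q_E = (112 − 111)/4 = 1/4, q_G = (149 − 111)/4 = 19/2, q_H = (183 − 111)/4 = 18.
Total output Q = 1/4 + 19/2 + 18 = 111/4.

27.75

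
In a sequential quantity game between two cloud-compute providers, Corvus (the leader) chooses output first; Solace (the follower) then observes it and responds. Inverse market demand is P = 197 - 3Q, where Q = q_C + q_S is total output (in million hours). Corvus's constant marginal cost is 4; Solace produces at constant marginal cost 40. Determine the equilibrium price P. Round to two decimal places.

Solve by backward induction. Given q_C, the follower Solace maximises π_S = (197 - 3q_C - 3q_S)q_S - 40q_S.
Follower FOC: 157 - 3q_C - 6q_S = 0, so q_S(q_C) = (157 - 3q_C)/6.
Corvus substitutes q_S(q_C) into its own profit: π_C = q_C(197 - 3q_C - (157 - 3q_C)/2) - 4q_C = (237/2 - (3/2)q_C)q_C - 4q_C.
The leader's first-order condition 229/2 - 3q_C = 0 yields q_C = 229/6.
Then q_S = (157 - 3·(229/6))/6 = 85/12.
Total output Q = 181/4, so price P = 197 - 3·(181/4) = 245/4.

61.25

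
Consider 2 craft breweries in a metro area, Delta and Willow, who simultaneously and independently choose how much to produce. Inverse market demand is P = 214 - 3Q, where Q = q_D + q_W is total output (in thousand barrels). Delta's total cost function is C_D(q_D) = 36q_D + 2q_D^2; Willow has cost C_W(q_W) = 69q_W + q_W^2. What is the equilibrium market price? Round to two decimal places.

133.51

Delta's profit: π_D = (214 - 3Q)q_D - (36q_D + 2q_D²). Setting ∂π_D/∂q_D = 0: 178 - 10q_D - 3(q_W) = 0.
Willow's first-order condition: 145 - 8q_W - 3(q_D) = 0.
Rearranging gives the reaction functions q_D = (178 - 3q_W)/10 and q_W = (145 - 3q_D)/8.
Substituting one into the other gives q_D = 989/71 and q_W = 916/71.
Total output Q = 1905/71, so price P = 214 - 3·(1905/71) = 133.5070.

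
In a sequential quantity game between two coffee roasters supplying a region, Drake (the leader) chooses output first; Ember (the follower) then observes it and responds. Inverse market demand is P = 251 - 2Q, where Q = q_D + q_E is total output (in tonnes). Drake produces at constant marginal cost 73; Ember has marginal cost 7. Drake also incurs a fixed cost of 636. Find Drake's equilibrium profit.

Solve by backward induction. Given q_D, the follower Ember maximises π_E = (251 - 2q_D - 2q_E)q_E - 7q_E.
Setting the follower's marginal profit to zero, 244 - 2q_D - 4q_E = 0, i.e. q_E = (244 - 2q_D)/4.
The leader anticipates this reaction. Substituting into P = 251 - 2Q gives P = 129 - q_D, so π_D = (129 - q_D)q_D - 73q_D.
The leader's first-order condition 56 - 2q_D = 0 yields q_D = 28.
Then q_E = (244 - 2·28)/4 = 47.
Price P = 251 - 2·75 = 101.
Drake's profit: (101 - 73)·28 - 636 = 148.

148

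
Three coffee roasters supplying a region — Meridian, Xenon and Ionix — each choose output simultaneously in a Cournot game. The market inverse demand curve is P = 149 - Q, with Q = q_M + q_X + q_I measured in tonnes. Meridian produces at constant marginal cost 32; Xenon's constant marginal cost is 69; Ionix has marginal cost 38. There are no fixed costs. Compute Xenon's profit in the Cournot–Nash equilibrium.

Meridian's profit: π_M = (149 - Q)q_M - (32q_M). Setting ∂π_M/∂q_M = 0: 117 - 2q_M - (q_X + q_I) = 0.
Xenon's profit: π_X = (149 - Q)q_X - (69q_X). Setting ∂π_X/∂q_X = 0: 80 - 2q_X - (q_M + q_I) = 0.
Ionix's first-order condition: 111 - 2q_I - (q_M + q_X) = 0.
Adding the 3 first-order conditions: 308 − 4Q = 0, so Q = 77.
Back-substituting: q_M = (117 − 77) = 40, q_X = (80 − 77) = 3, q_I = (111 − 77) = 34.
Price P = 149 - 77 = 72.
Xenon's profit: (72 - 69)·3 = 9.

9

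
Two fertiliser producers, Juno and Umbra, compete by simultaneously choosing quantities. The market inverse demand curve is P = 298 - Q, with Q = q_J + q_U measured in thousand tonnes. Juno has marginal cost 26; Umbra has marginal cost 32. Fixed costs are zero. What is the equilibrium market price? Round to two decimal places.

118.67

Juno's profit: π_J = (298 - Q)q_J - (26q_J). Setting ∂π_J/∂q_J = 0: 272 - 2q_J - (q_U) = 0.
Umbra's profit: π_U = (298 - Q)q_U - (32q_U). Setting ∂π_U/∂q_U = 0: 266 - 2q_U - (q_J) = 0.
Rearranging gives the reaction functions q_J = (272 - q_U)/2 and q_U = (266 - q_J)/2.
Substituting one into the other gives q_J = 278/3 and q_U = 260/3.
Total output Q = 538/3, so price P = 298 - 538/3 = 356/3.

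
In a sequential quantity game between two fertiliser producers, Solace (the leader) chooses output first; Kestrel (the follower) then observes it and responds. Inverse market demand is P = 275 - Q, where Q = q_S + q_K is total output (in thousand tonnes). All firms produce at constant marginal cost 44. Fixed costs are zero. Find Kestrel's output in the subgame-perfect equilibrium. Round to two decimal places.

The follower Kestrel best-responds to any q_S: π_K = (275 - Q)q_K - 44q_K.
Setting the follower's marginal profit to zero, 231 - q_S - 2q_K = 0, i.e. q_K = (231 - q_S)/2.
Solace substitutes q_K(q_S) into its own profit: π_S = q_S(275 - q_S - (231 - q_S)/2) - 44q_S = (319/2 - (1/2)q_S)q_S - 44q_S.
The leader's first-order condition 231/2 - q_S = 0 yields q_S = 231/2.
Then q_K = (231 - 231/2)/2 = 231/4.

57.75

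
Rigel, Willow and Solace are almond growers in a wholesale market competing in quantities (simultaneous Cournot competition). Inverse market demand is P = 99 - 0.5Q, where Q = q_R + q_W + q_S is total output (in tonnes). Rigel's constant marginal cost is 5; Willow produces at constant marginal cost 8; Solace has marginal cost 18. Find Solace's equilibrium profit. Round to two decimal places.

Rigel's profit: π_R = (99 - 0.5Q)q_R - (5q_R). Setting ∂π_R/∂q_R = 0: 94 - q_R - (1/2)(q_W + q_S) = 0.
Willow's first-order condition: 91 - q_W - (1/2)(q_R + q_S) = 0.
Solace's profit: π_S = (99 - 0.5Q)q_S - (18q_S). Setting ∂π_S/∂q_S = 0: 81 - q_S - (1/2)(q_R + q_W) = 0.
Adding the 3 conditions: 266 − Q − Q = 0, i.e. Q = 133.
Back-substituting: q_R = (94 − 133/2)/(1/2) = 55, q_W = (91 − 133/2)/(1/2) = 49, q_S = (81 − 133/2)/(1/2) = 29.
Price P = 99 - (1/2)·133 = 65/2.
Solace's profit: (65/2 - 18)·29 = 841/2.

420.50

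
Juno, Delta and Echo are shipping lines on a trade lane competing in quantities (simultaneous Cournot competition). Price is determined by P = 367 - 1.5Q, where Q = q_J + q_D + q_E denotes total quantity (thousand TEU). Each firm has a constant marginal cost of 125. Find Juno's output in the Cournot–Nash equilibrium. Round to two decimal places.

40.33

Each firm earns π_i = (367 - 1.5Q)q_i - 125q_i.
Setting ∂π_i/∂q_i = 0 with rivals' quantities fixed: 242 - 3q_i - (3/2)·Σ_{j≠i} q_j = 0.
With identical firms every q_j equals q_i, so Σ_{j≠i} q_j = 2q_i and 242 = 6q_i, giving q_i = 121/3.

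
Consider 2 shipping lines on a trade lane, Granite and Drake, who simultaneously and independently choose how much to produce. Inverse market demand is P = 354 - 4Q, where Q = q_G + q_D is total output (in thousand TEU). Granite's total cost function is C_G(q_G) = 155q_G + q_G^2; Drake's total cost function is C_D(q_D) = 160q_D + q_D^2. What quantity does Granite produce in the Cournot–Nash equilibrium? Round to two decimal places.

14.45

Granite's profit: π_G = (354 - 4Q)q_G - (155q_G + q_G²). Setting ∂π_G/∂q_G = 0: 199 - 10q_G - 4(q_D) = 0.
Drake's first-order condition: 194 - 10q_D - 4(q_G) = 0.
So q_G = (199 - 4q_D)/10 and q_D = (194 - 4q_G)/10.
Solving the pair: q_G = 607/42, q_D = 286/21.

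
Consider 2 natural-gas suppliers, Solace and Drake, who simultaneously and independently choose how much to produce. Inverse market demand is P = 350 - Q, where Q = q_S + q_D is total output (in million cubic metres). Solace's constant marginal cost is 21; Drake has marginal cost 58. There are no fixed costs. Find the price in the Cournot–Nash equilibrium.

Solace's profit: π_S = (350 - Q)q_S - (21q_S). Setting ∂π_S/∂q_S = 0: 329 - 2q_S - (q_D) = 0.
Drake's profit: π_D = (350 - Q)q_D - (58q_D). Setting ∂π_D/∂q_D = 0: 292 - 2q_D - (q_S) = 0.
Best responses: q_S = (329 - q_D)/2, q_D = (292 - q_S)/2.
Substituting one into the other gives q_S = 122 and q_D = 85.
Total output Q = 207, so price P = 350 - 207 = 143.

143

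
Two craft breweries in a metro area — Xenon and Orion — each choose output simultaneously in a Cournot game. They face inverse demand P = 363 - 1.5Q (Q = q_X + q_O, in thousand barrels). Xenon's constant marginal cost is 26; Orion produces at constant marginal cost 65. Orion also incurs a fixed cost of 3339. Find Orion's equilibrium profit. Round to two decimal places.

1629.96

Xenon's profit: π_X = (363 - 1.5Q)q_X - (26q_X). Setting ∂π_X/∂q_X = 0: 337 - 3q_X - (3/2)(q_O) = 0.
Orion's profit: π_O = (363 - 1.5Q)q_O - (65q_O). Setting ∂π_O/∂q_O = 0: 298 - 3q_O - (3/2)(q_X) = 0.
Best responses: q_X = (337 - (3/2)q_O)/3, q_O = (298 - (3/2)q_X)/3.
Substituting one into the other gives q_X = 752/9 and q_O = 518/9.
Price P = 363 - (3/2)·(1270/9) = 454/3.
Orion's profit: (454/3 - 65)·(518/9) - 3339 = 1629.9630.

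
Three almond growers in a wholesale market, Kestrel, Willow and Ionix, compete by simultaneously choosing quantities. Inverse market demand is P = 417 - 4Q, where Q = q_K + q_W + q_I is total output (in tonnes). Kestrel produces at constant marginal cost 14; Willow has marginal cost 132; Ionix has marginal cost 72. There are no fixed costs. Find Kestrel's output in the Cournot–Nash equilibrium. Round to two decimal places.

Kestrel's profit: π_K = (417 - 4Q)q_K - (14q_K). Setting ∂π_K/∂q_K = 0: 403 - 8q_K - 4(q_W + q_I) = 0.
Willow's profit: π_W = (417 - 4Q)q_W - (132q_W). Setting ∂π_W/∂q_W = 0: 285 - 8q_W - 4(q_K + q_I) = 0.
Ionix's profit: π_I = (417 - 4Q)q_I - (72q_I). Setting ∂π_I/∂q_I = 0: 345 - 8q_I - 4(q_K + q_W) = 0.
Summing all 3 equations gives 1033 − 16Q = 0, hence Q = 1033/16.
Back-substituting: q_K = (403 − 1033/4)/4 = 579/16, q_W = (285 − 1033/4)/4 = 107/16, q_I = (345 − 1033/4)/4 = 347/16.

36.19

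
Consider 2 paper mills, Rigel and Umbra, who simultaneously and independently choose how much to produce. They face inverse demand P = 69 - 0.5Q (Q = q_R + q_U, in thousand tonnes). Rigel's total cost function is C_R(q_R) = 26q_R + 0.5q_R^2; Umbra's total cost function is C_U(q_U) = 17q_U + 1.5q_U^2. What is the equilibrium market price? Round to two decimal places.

Rigel's profit: π_R = (69 - 0.5Q)q_R - (26q_R + (1/2)q_R²). Setting ∂π_R/∂q_R = 0: 43 - 2q_R - (1/2)(q_U) = 0.
Umbra's profit: π_U = (69 - 0.5Q)q_U - (17q_U + (3/2)q_U²). Setting ∂π_U/∂q_U = 0: 52 - 4q_U - (1/2)(q_R) = 0.
Rearranging gives the reaction functions q_R = (43 - (1/2)q_U)/2 and q_U = (52 - (1/2)q_R)/4.
Solving the pair: q_R = 584/31, q_U = 330/31.
Total output Q = 914/31, so price P = 69 - (1/2)·(914/31) = 1682/31.

54.26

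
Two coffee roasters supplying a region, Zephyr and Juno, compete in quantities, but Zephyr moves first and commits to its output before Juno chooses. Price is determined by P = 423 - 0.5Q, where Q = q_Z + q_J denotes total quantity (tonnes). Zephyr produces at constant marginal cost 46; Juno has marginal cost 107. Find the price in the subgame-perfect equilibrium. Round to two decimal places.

The follower Juno best-responds to any q_Z: π_J = (423 - 0.5Q)q_J - 107q_J.
Follower FOC: 316 - (1/2)q_Z - q_J = 0, so q_J(q_Z) = (316 - (1/2)q_Z).
Zephyr substitutes q_J(q_Z) into its own profit: π_Z = q_Z(423 - (1/2)q_Z - (316 - (1/2)q_Z)/2) - 46q_Z = (265 - (1/4)q_Z)q_Z - 46q_Z.
Leader FOC: 219 - (1/2)q_Z = 0, so q_Z = 438.
Then q_J = (316 - (1/2)·438) = 97.
Total output Q = 535, so price P = 423 - (1/2)·535 = 311/2.

155.50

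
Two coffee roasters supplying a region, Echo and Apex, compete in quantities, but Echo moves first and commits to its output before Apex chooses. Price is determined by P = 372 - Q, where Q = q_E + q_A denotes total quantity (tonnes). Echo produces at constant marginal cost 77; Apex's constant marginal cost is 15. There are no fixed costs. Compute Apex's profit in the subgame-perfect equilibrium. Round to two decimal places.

14460.06

Solve by backward induction. Given q_E, the follower Apex maximises π_A = (372 - q_E - q_A)q_A - 15q_A.
∂π_A/∂q_A = 357 - q_E - 2q_A = 0 gives the reaction function q_A = (357 - q_E)/2.
The leader anticipates this reaction. Substituting into P = 372 - Q gives P = 387/2 - (1/2)q_E, so π_E = (387/2 - (1/2)q_E)q_E - 77q_E.
Leader FOC: 233/2 - q_E = 0, so q_E = 233/2.
Then q_A = (357 - 233/2)/2 = 481/4.
Price P = 372 - 947/4 = 541/4.
Apex's profit: (541/4 - 15)·(481/4) = 14460.0625.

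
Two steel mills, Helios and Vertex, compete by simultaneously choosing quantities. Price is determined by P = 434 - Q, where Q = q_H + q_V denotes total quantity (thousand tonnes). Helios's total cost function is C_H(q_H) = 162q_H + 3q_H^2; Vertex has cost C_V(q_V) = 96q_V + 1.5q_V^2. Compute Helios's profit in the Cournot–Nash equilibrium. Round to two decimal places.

Helios's profit: π_H = (434 - Q)q_H - (162q_H + 3q_H²). Setting ∂π_H/∂q_H = 0: 272 - 8q_H - (q_V) = 0.
Vertex's first-order condition: 338 - 5q_V - (q_H) = 0.
Best responses: q_H = (272 - q_V)/8, q_V = (338 - q_H)/5.
Substituting one into the other gives q_H = 1022/39 and q_V = 62.3590.
Price P = 434 - 88.5641 = 345.4359.
Helios's profit: 345.4359·(1022/39) - 162·(1022/39) - 3(1022/39)² = 2746.8350.

2746.83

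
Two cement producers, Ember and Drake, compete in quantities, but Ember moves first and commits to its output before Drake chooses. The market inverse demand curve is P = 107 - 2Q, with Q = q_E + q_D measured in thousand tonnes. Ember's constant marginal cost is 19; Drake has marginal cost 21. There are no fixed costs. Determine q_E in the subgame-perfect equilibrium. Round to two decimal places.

The follower Drake best-responds to any q_E: π_D = (107 - 2Q)q_D - 21q_D.
∂π_D/∂q_D = 86 - 2q_E - 4q_D = 0 gives the reaction function q_D = (86 - 2q_E)/4.
Ember substitutes q_D(q_E) into its own profit: π_E = q_E(107 - 2q_E - (86 - 2q_E)/2) - 19q_E = (64 - q_E)q_E - 19q_E.
Leader FOC: 45 - 2q_E = 0, so q_E = 45/2.
Then q_D = (86 - 2·(45/2))/4 = 41/4.

22.50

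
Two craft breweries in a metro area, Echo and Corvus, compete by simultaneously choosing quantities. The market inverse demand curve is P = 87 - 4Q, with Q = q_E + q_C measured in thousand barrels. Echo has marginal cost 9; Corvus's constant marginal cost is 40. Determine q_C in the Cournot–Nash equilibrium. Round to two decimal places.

1.33

Echo's profit: π_E = (87 - 4Q)q_E - (9q_E). Setting ∂π_E/∂q_E = 0: 78 - 8q_E - 4(q_C) = 0.
Corvus's first-order condition: 47 - 8q_C - 4(q_E) = 0.
Rearranging gives the reaction functions q_E = (78 - 4q_C)/8 and q_C = (47 - 4q_E)/8.
Solving the pair: q_E = 109/12, q_C = 4/3.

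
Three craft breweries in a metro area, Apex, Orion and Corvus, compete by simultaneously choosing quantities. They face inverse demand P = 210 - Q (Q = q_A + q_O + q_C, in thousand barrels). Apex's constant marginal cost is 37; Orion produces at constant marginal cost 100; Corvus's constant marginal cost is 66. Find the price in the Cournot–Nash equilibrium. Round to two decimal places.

Apex's profit: π_A = (210 - Q)q_A - (37q_A). Setting ∂π_A/∂q_A = 0: 173 - 2q_A - (q_O + q_C) = 0.
Orion's profit: π_O = (210 - Q)q_O - (100q_O). Setting ∂π_O/∂q_O = 0: 110 - 2q_O - (q_A + q_C) = 0.
Corvus's first-order condition: 144 - 2q_C - (q_A + q_O) = 0.
Adding the 3 conditions: 427 − 2Q − 2Q = 0, i.e. Q = 427/4.
Back-substituting: q_A = (173 − 427/4) = 265/4, q_O = (110 − 427/4) = 13/4, q_C = (144 − 427/4) = 149/4.
Total output Q = 427/4, so price P = 210 - 427/4 = 413/4.

103.25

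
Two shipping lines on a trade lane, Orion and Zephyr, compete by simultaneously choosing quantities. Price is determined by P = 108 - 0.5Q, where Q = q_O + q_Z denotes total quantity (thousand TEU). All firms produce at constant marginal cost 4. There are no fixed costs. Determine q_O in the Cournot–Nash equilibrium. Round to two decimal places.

Each firm earns π_i = (108 - 0.5Q)q_i - 4q_i.
First-order condition (treating rivals' output as given): 104 - q_i - (1/2)q_j = 0.
By symmetry each firm produces the same amount; substituting q_j = q_i yields q_i = 104/(3/2) = 208/3.

69.33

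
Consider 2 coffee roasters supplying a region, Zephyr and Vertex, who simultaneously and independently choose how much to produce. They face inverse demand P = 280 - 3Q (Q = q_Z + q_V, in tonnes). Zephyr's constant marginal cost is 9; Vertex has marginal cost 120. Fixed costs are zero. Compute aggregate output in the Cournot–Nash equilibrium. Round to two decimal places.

Zephyr's profit: π_Z = (280 - 3Q)q_Z - (9q_Z). Setting ∂π_Z/∂q_Z = 0: 271 - 6q_Z - 3(q_V) = 0.
Vertex's first-order condition: 160 - 6q_V - 3(q_Z) = 0.
Best responses: q_Z = (271 - 3q_V)/6, q_V = (160 - 3q_Z)/6.
Solving the pair: q_Z = 382/9, q_V = 49/9.
Total output Q = 382/9 + 49/9 = 431/9.

47.89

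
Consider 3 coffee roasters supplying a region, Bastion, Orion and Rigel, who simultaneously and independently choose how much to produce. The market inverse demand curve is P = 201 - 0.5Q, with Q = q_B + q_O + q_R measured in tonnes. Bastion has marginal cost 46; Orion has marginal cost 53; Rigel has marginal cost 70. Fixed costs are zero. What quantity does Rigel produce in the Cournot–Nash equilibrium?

Bastion's profit: π_B = (201 - 0.5Q)q_B - (46q_B). Setting ∂π_B/∂q_B = 0: 155 - q_B - (1/2)(q_O + q_R) = 0.
Orion's profit: π_O = (201 - 0.5Q)q_O - (53q_O). Setting ∂π_O/∂q_O = 0: 148 - q_O - (1/2)(q_B + q_R) = 0.
Rigel's profit: π_R = (201 - 0.5Q)q_R - (70q_R). Setting ∂π_R/∂q_R = 0: 131 - q_R - (1/2)(q_B + q_O) = 0.
Adding the 3 conditions: 434 − Q − Q = 0, i.e. Q = 217.
Back-substituting: q_B = (155 − 217/2)/(1/2) = 93, q_O = (148 − 217/2)/(1/2) = 79, q_R = (131 − 217/2)/(1/2) = 45.

45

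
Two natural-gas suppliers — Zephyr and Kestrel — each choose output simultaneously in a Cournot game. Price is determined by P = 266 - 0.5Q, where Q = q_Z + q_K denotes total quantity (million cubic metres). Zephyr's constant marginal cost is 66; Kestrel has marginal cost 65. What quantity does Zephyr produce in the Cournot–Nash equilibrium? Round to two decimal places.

Zephyr's profit: π_Z = (266 - 0.5Q)q_Z - (66q_Z). Setting ∂π_Z/∂q_Z = 0: 200 - q_Z - (1/2)(q_K) = 0.
Kestrel's profit: π_K = (266 - 0.5Q)q_K - (65q_K). Setting ∂π_K/∂q_K = 0: 201 - q_K - (1/2)(q_Z) = 0.
Best responses: q_Z = (200 - (1/2)q_K), q_K = (201 - (1/2)q_Z).
Substituting one into the other gives q_Z = 398/3 and q_K = 404/3.

132.67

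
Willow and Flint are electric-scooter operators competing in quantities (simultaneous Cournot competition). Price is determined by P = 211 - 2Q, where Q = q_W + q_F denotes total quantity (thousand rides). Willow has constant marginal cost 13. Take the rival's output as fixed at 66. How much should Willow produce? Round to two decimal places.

16.50

With the rival's output fixed at 66, Willow's profit is π_W = (211 - 2·66 - 2q_W)q_W - (13q_W) = (79 - 2q_W)q_W - (13q_W).
∂π_W/∂q_W = 66 - 4q_W = 0, so q_W = 33/2.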